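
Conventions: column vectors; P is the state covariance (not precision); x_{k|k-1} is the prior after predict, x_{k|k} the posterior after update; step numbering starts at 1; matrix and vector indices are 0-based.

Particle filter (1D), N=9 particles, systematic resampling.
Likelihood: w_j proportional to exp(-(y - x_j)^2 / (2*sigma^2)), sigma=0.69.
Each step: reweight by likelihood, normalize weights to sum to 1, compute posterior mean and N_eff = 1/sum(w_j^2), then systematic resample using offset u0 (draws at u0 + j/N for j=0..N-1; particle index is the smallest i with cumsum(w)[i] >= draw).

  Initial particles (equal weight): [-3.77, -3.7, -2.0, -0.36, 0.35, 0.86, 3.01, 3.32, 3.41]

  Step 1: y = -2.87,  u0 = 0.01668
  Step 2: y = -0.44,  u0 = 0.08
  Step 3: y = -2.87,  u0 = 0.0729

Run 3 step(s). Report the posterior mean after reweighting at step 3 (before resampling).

step 1: w=[0.3129, 0.3553, 0.3308, 0.0010, 0.0000, 0.0000, 0.0000, 0.0000, 0.0000]  mean=-3.1562  Neff=2.9978  idx=[0, 0, 0, 1, 1, 1, 2, 2, 2]
step 2: w=[0.0000, 0.0000, 0.0000, 0.0001, 0.0001, 0.0001, 0.3332, 0.3332, 0.3332]  mean=-2.0005  Neff=3.0018  idx=[6, 6, 6, 7, 7, 7, 8, 8, 8]
step 3: w=[0.1111, 0.1111, 0.1111, 0.1111, 0.1111, 0.1111, 0.1111, 0.1111, 0.1111]  mean=-2.0000  Neff=9.0000  idx=[0, 1, 2, 3, 4, 5, 6, 7, 8]

post_mean = -2.0000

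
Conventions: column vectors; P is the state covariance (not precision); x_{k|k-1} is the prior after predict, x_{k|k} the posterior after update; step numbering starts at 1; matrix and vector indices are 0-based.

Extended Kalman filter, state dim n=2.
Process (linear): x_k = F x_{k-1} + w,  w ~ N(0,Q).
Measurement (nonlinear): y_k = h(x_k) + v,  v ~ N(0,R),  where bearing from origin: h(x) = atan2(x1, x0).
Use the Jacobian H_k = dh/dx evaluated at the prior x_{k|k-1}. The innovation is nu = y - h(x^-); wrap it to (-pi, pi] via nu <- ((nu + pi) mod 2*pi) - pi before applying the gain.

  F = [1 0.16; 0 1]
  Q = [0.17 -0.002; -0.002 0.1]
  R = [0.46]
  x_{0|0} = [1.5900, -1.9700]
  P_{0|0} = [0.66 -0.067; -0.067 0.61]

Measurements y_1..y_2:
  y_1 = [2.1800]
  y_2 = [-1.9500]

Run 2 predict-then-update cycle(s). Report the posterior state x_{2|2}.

step 1: x^-=[1.2748, -1.9700]  P^-=[0.8242 0.0286; 0.0286 0.7100]  H_jac=[0.3578 0.2315]  S=[0.6083]  K=[0.4956; 0.2871]  nu=[-3.1067]  x^+=[-0.2650, -2.8618]  P^+=[0.6747 -0.0579; -0.0579 0.6599]
step 2: x^-=[-0.7229, -2.8618]  P^-=[0.8431 0.0456; 0.0456 0.7599]  H_jac=[0.3285 -0.0830]  S=[0.5537]  K=[0.4933; -0.0868]  nu=[-0.1318]  x^+=[-0.7879, -2.8504]  P^+=[0.7083 0.0693; 0.0693 0.7557]

x_post = [-0.7879, -2.8504]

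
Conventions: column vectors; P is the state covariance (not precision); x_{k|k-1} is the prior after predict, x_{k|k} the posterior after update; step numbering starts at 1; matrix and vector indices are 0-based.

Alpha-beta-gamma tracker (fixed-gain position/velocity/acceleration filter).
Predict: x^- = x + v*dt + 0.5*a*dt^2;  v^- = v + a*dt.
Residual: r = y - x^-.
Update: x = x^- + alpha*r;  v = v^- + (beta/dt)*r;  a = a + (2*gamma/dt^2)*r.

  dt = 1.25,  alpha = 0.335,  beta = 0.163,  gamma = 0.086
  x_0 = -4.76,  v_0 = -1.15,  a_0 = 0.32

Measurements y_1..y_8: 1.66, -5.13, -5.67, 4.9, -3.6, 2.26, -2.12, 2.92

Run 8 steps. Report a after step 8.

step 1: x_pred=-5.9475  r=7.6075  x^+=-3.3990  v^+=0.2420  a^+=1.1574
step 2: x_pred=-2.1922  r=-2.9378  x^+=-3.1764  v^+=1.3057  a^+=0.8340
step 3: x_pred=-0.8926  r=-4.7774  x^+=-2.4930  v^+=1.7253  a^+=0.3081
step 4: x_pred=-0.0957  r=4.9957  x^+=1.5779  v^+=2.7619  a^+=0.8581
step 5: x_pred=5.7007  r=-9.3007  x^+=2.5849  v^+=2.6217  a^+=-0.1657
step 6: x_pred=5.7326  r=-3.4726  x^+=4.5693  v^+=1.9617  a^+=-0.5480
step 7: x_pred=6.5933  r=-8.7133  x^+=3.6743  v^+=0.1405  a^+=-1.5072
step 8: x_pred=2.6725  r=0.2475  x^+=2.7554  v^+=-1.7112  a^+=-1.4799

a_post = -1.4799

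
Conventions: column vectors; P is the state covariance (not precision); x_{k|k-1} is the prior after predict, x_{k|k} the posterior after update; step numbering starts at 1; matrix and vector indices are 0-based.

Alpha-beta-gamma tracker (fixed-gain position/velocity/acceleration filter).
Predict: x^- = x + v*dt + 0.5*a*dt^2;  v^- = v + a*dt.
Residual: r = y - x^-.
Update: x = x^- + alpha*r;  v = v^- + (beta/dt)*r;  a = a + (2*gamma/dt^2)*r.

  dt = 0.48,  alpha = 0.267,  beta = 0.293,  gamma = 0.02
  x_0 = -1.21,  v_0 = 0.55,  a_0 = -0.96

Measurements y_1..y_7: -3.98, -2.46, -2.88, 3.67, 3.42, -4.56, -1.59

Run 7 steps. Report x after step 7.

step 1: x_pred=-1.0566  r=-2.9234  x^+=-1.8371  v^+=-1.6953  a^+=-1.4675
step 2: x_pred=-2.8199  r=0.3599  x^+=-2.7238  v^+=-2.1800  a^+=-1.4050
step 3: x_pred=-3.9321  r=1.0521  x^+=-3.6512  v^+=-2.2122  a^+=-1.2224
step 4: x_pred=-4.8539  r=8.5239  x^+=-2.5780  v^+=2.4042  a^+=0.2574
step 5: x_pred=-1.3943  r=4.8143  x^+=-0.1089  v^+=5.4665  a^+=1.0933
step 6: x_pred=2.6409  r=-7.2009  x^+=0.7183  v^+=1.5957  a^+=-0.1569
step 7: x_pred=1.4661  r=-3.0561  x^+=0.6502  v^+=-0.3452  a^+=-0.6875

x_post = 0.6502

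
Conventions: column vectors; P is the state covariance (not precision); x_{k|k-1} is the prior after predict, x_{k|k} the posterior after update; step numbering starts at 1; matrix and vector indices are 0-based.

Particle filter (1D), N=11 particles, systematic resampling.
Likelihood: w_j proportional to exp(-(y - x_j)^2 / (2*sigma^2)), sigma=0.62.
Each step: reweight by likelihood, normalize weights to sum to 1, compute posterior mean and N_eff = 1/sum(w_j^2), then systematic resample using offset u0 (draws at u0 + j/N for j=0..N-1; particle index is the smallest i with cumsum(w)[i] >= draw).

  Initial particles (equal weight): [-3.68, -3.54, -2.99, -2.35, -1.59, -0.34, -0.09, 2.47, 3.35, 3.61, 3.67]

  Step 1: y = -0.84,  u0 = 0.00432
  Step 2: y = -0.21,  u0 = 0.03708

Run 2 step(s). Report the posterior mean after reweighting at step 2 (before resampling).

step 1: w=[0.0000, 0.0000, 0.0014, 0.0296, 0.2767, 0.4155, 0.2767, 0.0000, 0.0000, 0.0000, 0.0000]  mean=-0.6802  Neff=3.0615  idx=[3, 4, 4, 4, 5, 5, 5, 5, 6, 6, 6]
step 2: w=[0.0004, 0.0118, 0.0118, 0.0118, 0.1376, 0.1376, 0.1376, 0.1376, 0.1380, 0.1380, 0.1380]  mean=-0.2815  Neff=7.5057  idx=[4, 4, 5, 5, 6, 7, 7, 8, 9, 9, 10]

post_mean = -0.2815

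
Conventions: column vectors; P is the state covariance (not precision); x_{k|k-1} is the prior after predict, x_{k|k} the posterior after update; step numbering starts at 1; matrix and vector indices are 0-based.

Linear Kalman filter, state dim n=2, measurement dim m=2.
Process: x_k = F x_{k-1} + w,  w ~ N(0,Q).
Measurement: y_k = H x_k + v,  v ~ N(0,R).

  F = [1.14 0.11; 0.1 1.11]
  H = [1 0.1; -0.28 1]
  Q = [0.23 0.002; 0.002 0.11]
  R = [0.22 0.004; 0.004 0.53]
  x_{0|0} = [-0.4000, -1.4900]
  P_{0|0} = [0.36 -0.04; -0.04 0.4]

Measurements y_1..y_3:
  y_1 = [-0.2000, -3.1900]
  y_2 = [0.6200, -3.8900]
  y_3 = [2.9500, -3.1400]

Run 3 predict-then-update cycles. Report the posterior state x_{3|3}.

step 1: x^-=[-0.6199, -1.6939]  P^-=[0.6927 0.0408; 0.0408 0.5976]  S=[0.9268 -0.0905; -0.0905 1.1590]  K=[0.7445 -0.0740; 0.1591 0.5181]  nu=[0.5893, -1.6697]  x^+=[-0.0576, -2.4653]  P^+=[0.1626 0.0093; 0.0093 0.2779]
step 2: x^-=[-0.3369, -2.7422]  P^-=[0.4470 0.0663; 0.0663 0.4560]  S=[0.6848 -0.0111; -0.0111 0.9839]  K=[0.6615 -0.0523; 0.1707 0.4465]  nu=[1.2311, -1.2421]  x^+=[0.5426, -3.0867]  P^+=[0.1438 0.0152; 0.0152 0.2416]
step 3: x^-=[0.2790, -3.3720]  P^-=[0.4236 0.0673; 0.0673 0.4125]  S=[0.6612 -0.0080; -0.0080 0.9380]  K=[0.6503 -0.0492; 0.1692 0.4211]  nu=[3.0082, 0.3101]  x^+=[2.2199, -2.7324]  P^+=[0.1413 0.0161; 0.0161 0.2284]

x_post = [2.2199, -2.7324]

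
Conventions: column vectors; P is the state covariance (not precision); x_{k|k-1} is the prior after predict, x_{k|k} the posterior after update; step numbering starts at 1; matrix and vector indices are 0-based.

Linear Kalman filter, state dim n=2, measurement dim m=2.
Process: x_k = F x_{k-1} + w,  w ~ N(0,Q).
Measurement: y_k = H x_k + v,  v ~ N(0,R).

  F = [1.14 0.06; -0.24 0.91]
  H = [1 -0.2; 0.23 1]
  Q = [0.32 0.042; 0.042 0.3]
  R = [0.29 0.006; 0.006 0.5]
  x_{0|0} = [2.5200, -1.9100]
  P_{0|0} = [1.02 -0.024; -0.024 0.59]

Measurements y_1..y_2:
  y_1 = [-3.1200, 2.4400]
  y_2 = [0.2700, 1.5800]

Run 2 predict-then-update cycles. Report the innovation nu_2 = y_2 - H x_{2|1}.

step 1: x^-=[2.7582, -2.3429]  P^-=[1.6444 -0.2294; -0.2294 0.8578]  S=[2.0605 -0.0062; -0.0062 1.3393]  K=[0.8207 0.1149; -0.1928 0.6002]  nu=[-6.3468, 4.1485]  x^+=[-1.9738, 1.3707]  P^+=[0.2401 0.0072; 0.0072 0.2973]
step 2: x^-=[-2.1679, 1.7211]  P^-=[0.6341 -0.0001; -0.0001 0.5569]  S=[0.9464 0.0403; 0.0403 1.0904]  K=[0.6654 0.1090; -0.1398 0.5159]  nu=[2.7821, 0.3576]  x^+=[-0.2778, 1.5165]  P^+=[0.1963 0.0134; 0.0134 0.2540]

innov = [2.7821, 0.3576]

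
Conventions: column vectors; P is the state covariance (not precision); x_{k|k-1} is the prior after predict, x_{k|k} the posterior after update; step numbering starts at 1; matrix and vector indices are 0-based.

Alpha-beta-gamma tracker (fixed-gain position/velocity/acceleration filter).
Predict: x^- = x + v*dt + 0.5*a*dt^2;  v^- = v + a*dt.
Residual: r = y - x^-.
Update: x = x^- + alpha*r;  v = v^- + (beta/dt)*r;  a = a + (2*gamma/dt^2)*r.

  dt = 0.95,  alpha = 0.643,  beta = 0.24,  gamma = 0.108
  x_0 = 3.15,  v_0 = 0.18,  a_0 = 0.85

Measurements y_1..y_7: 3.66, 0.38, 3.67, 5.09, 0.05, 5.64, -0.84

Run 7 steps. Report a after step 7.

a_post = -1.2159

step 1: x_pred=3.7046  r=-0.0446  x^+=3.6759  v^+=0.9762  a^+=0.8393
step 2: x_pred=4.9821  r=-4.6021  x^+=2.0229  v^+=0.6110  a^+=-0.2621
step 3: x_pred=2.4851  r=1.1849  x^+=3.2470  v^+=0.6613  a^+=0.0215
step 4: x_pred=3.8849  r=1.2051  x^+=4.6598  v^+=0.9862  a^+=0.3099
step 5: x_pred=5.7365  r=-5.6865  x^+=2.0801  v^+=-0.1560  a^+=-1.0511
step 6: x_pred=1.4576  r=4.1824  x^+=4.1469  v^+=-0.0979  a^+=-0.0501
step 7: x_pred=4.0312  r=-4.8712  x^+=0.8990  v^+=-1.3761  a^+=-1.2159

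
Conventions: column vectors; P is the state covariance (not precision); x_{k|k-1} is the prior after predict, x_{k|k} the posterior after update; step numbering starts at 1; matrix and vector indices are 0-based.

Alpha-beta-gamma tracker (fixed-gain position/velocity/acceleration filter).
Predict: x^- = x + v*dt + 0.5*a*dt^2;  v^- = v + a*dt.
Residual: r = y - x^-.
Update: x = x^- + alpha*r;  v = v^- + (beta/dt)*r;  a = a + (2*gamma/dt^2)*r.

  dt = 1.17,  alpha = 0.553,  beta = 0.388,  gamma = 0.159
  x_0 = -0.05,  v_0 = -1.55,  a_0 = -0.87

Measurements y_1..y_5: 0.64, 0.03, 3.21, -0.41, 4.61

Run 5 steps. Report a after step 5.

a_post = 0.7829

step 1: x_pred=-2.4590  r=3.0990  x^+=-0.7452  v^+=-1.5402  a^+=-0.1501
step 2: x_pred=-2.6500  r=2.6800  x^+=-1.1680  v^+=-0.8271  a^+=0.4725
step 3: x_pred=-1.8122  r=5.0222  x^+=0.9651  v^+=1.3912  a^+=1.6392
step 4: x_pred=3.7147  r=-4.1247  x^+=1.4338  v^+=1.9412  a^+=0.6810
step 5: x_pred=4.1710  r=0.4390  x^+=4.4138  v^+=2.8835  a^+=0.7829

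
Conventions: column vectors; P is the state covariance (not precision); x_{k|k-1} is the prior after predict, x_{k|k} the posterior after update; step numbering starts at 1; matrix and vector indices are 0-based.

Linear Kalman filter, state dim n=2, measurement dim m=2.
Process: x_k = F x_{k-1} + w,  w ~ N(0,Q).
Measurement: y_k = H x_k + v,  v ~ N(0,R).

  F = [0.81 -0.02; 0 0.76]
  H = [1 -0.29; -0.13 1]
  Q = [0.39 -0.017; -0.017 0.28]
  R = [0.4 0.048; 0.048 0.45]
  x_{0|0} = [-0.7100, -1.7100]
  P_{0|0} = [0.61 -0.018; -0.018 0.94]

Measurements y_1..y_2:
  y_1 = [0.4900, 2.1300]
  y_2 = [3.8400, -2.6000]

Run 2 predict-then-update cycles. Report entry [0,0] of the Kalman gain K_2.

K[0,0] = 0.5728

step 1: x^-=[-0.5409, -1.2996]  P^-=[0.7912 -0.0424; -0.0424 0.8229]  S=[1.2850 -0.3375; -0.3375 1.2973]  K=[0.6396 0.0544; -0.0547 0.6243]  nu=[0.6540, 3.3593]  x^+=[0.0603, 0.7620]  P^+=[0.2852 0.0923; 0.0923 0.2903]
step 2: x^-=[0.0336, 0.5791]  P^-=[0.5742 0.0354; 0.0354 0.4477]  S=[0.9914 -0.1198; -0.1198 0.8982]  K=[0.5728 0.0327; -0.0363 0.4885]  nu=[3.9744, -3.1747]  x^+=[2.2065, -1.1158]  P^+=[0.2525 0.0750; 0.0750 0.2278]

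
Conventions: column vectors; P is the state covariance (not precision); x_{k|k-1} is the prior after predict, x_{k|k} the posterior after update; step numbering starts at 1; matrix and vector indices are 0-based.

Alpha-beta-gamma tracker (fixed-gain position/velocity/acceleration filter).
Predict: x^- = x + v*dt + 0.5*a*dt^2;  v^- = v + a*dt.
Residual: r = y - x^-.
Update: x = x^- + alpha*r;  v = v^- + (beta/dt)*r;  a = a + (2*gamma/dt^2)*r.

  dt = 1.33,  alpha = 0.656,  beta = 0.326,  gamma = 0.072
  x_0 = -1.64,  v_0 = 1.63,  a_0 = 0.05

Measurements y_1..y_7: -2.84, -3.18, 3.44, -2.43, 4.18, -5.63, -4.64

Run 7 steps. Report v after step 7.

v_post = -2.1065

step 1: x_pred=0.5721  r=-3.4121  x^+=-1.6662  v^+=0.8601  a^+=-0.2278
step 2: x_pred=-0.7237  r=-2.4563  x^+=-2.3350  v^+=-0.0449  a^+=-0.4277
step 3: x_pred=-2.7730  r=6.2130  x^+=1.3027  v^+=0.9091  a^+=0.0780
step 4: x_pred=2.5809  r=-5.0109  x^+=-0.7062  v^+=-0.2153  a^+=-0.3299
step 5: x_pred=-1.2843  r=5.4643  x^+=2.3003  v^+=0.6854  a^+=0.1150
step 6: x_pred=3.3135  r=-8.9435  x^+=-2.5534  v^+=-1.3539  a^+=-0.6131
step 7: x_pred=-4.8964  r=0.2564  x^+=-4.7282  v^+=-2.1065  a^+=-0.5922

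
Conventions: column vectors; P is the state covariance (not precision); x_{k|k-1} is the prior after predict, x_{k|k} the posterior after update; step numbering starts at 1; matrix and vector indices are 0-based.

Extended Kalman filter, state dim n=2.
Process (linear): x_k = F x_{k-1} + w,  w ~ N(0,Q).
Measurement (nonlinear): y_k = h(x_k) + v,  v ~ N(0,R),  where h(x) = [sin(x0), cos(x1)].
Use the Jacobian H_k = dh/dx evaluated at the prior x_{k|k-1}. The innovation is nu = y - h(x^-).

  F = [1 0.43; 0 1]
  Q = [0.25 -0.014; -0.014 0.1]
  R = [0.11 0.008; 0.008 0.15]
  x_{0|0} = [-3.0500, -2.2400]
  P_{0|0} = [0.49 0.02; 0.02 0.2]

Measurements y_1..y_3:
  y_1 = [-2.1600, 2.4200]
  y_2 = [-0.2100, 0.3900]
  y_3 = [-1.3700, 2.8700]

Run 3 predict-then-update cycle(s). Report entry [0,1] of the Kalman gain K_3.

step 1: x^-=[-4.0132, -2.2400]  P^-=[0.7942 0.0920; 0.0920 0.3000]  H_jac=[-0.6436 0.0000; 0.0000 0.7843]  S=[0.4390 -0.0384; -0.0384 0.3345]  K=[-1.1572 0.0827; -0.0740 0.6948]  nu=[-2.9254, 3.0404]  x^+=[-0.3766, 0.0891]  P^+=[0.1967 0.0040; 0.0040 0.1321]
step 2: x^-=[-0.3382, 0.0891]  P^-=[0.4746 0.0468; 0.0468 0.2321]  H_jac=[0.9433 0.0000; 0.0000 -0.0890]  S=[0.5324 0.0041; 0.0041 0.1518]  K=[0.8414 -0.0500; 0.0840 -0.1383]  nu=[0.1218, -0.6060]  x^+=[-0.2054, 0.1832]  P^+=[0.0977 0.0086; 0.0086 0.2256]
step 3: x^-=[-0.1267, 0.1832]  P^-=[0.3968 0.0916; 0.0916 0.3256]  H_jac=[0.9920 0.0000; 0.0000 -0.1821]  S=[0.5005 -0.0086; -0.0086 0.1608]  K=[0.7855 -0.0620; 0.1755 -0.3594]  nu=[-1.2437, 1.8867]  x^+=[-1.2205, -0.7132]  P^+=[0.0866 0.0166; 0.0166 0.2883]

K[0,1] = -0.0620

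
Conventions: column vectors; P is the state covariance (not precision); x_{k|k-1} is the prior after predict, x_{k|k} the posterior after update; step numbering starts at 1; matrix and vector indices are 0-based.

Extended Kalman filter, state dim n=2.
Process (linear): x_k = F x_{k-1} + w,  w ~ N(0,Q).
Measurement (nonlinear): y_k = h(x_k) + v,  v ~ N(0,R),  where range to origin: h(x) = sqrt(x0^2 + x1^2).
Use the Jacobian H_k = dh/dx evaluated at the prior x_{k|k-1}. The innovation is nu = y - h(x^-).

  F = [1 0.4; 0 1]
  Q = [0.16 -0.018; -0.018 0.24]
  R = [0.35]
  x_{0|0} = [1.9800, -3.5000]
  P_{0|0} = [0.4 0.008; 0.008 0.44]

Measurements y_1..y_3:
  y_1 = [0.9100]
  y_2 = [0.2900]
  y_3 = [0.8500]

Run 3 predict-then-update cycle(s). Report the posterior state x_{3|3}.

x_post = [0.0224, -0.8706]

step 1: x^-=[0.5800, -3.5000]  P^-=[0.6368 0.1660; 0.1660 0.6800]  H_jac=[0.1635 -0.9865]  S=[0.9753]  K=[-0.0612; -0.6600]  nu=[-2.6377]  x^+=[0.7414, -1.7591]  P^+=[0.6332 0.1266; 0.1266 0.2551]
step 2: x^-=[0.0377, -1.7591]  P^-=[0.9353 0.2107; 0.2107 0.4951]  H_jac=[0.0214 -0.9998]  S=[0.8363]  K=[-0.2279; -0.5865]  nu=[-1.4695]  x^+=[0.3726, -0.8972]  P^+=[0.8918 0.0989; 0.0989 0.2074]
step 3: x^-=[0.0137, -0.8972]  P^-=[1.1642 0.1639; 0.1639 0.4474]  H_jac=[0.0153 -0.9999]  S=[0.7926]  K=[-0.1843; -0.5613]  nu=[-0.0473]  x^+=[0.0224, -0.8706]  P^+=[1.1372 0.0819; 0.0819 0.1977]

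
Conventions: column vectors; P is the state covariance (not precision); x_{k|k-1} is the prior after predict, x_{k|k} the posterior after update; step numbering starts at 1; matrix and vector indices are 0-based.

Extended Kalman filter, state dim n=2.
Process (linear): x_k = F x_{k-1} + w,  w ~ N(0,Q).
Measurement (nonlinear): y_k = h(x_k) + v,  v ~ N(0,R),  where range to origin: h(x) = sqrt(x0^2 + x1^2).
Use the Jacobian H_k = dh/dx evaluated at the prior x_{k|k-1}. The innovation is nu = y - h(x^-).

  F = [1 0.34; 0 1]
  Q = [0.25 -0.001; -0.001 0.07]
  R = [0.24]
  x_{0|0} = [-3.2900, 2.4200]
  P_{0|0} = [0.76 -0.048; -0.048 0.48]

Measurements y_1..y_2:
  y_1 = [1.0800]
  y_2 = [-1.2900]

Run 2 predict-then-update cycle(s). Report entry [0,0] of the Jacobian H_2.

step 1: x^-=[-2.4672, 2.4200]  P^-=[1.0328 0.1142; 0.1142 0.5500]  H_jac=[-0.7139 0.7002]  S=[0.9219]  K=[-0.7131; 0.3293]  nu=[-2.3759]  x^+=[-0.7730, 1.6375]  P^+=[0.5641 0.3307; 0.3307 0.4500]
step 2: x^-=[-0.2162, 1.6375]  P^-=[1.0910 0.4827; 0.4827 0.5200]  H_jac=[-0.1309 0.9914]  S=[0.6445]  K=[0.5209; 0.7019]  nu=[-2.9418]  x^+=[-1.7486, -0.4271]  P^+=[0.9161 0.2471; 0.2471 0.2025]

H_jac[0,0] = -0.1309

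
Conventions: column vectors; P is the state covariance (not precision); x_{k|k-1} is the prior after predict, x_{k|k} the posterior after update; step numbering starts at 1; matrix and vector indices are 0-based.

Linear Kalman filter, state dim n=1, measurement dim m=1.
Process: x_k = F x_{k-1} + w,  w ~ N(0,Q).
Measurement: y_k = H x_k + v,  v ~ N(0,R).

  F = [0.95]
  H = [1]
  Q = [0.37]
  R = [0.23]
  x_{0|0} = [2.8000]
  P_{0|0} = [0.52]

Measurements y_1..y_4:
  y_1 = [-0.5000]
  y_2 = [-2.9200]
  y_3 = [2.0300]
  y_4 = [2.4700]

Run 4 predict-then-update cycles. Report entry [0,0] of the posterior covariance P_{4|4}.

step 1: x^-=[2.6600]  P^-=[0.8393]  S=[1.0693]  K=[0.7849]  nu=[-3.1600]  x^+=[0.1797]  P^+=[0.1805]
step 2: x^-=[0.1707]  P^-=[0.5329]  S=[0.7629]  K=[0.6985]  nu=[-3.0907]  x^+=[-1.9882]  P^+=[0.1607]
step 3: x^-=[-1.8888]  P^-=[0.5150]  S=[0.7450]  K=[0.6913]  nu=[3.9188]  x^+=[0.8202]  P^+=[0.1590]
step 4: x^-=[0.7791]  P^-=[0.5135]  S=[0.7435]  K=[0.6906]  nu=[1.6909]  x^+=[1.9469]  P^+=[0.1588]

P_post[0,0] = 0.1588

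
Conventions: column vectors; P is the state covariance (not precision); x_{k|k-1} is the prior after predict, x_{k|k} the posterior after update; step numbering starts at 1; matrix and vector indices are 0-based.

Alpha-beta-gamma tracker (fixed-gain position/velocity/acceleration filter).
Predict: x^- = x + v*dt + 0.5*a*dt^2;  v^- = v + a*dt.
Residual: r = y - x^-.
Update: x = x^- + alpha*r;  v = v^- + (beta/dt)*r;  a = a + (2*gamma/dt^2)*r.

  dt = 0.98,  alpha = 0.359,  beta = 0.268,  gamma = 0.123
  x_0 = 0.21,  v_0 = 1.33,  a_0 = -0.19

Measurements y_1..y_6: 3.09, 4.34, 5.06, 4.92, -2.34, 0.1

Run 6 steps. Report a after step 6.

step 1: x_pred=1.4222  r=1.6678  x^+=2.0209  v^+=1.5999  a^+=0.2372
step 2: x_pred=3.7027  r=0.6373  x^+=3.9315  v^+=2.0066  a^+=0.4004
step 3: x_pred=6.0903  r=-1.0303  x^+=5.7204  v^+=2.1173  a^+=0.1365
step 4: x_pred=7.8610  r=-2.9410  x^+=6.8052  v^+=1.4469  a^+=-0.6168
step 5: x_pred=7.9269  r=-10.2669  x^+=4.2411  v^+=-1.9653  a^+=-3.2466
step 6: x_pred=0.7561  r=-0.6561  x^+=0.5206  v^+=-5.3263  a^+=-3.4146

a_post = -3.4146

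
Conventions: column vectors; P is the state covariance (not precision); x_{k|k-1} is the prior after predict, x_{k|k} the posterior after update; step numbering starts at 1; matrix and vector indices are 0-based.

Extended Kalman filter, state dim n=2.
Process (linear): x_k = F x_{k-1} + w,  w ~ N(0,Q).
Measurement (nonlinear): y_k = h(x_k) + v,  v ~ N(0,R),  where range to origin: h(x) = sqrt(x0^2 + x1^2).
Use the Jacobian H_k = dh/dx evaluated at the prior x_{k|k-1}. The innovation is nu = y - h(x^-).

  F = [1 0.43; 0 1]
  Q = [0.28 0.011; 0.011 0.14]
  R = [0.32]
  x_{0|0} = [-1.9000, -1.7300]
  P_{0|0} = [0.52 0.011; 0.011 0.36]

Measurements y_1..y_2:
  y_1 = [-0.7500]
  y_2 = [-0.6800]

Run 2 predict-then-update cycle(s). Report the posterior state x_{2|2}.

step 1: x^-=[-2.6439, -1.7300]  P^-=[0.8760 0.1768; 0.1768 0.5000]  H_jac=[-0.8368 -0.5475]  S=[1.2453]  K=[-0.6664; -0.3386]  nu=[-3.9096]  x^+=[-0.0386, -0.4060]  P^+=[0.3230 -0.1042; -0.1042 0.3572]
step 2: x^-=[-0.2132, -0.4060]  P^-=[0.5794 0.0604; 0.0604 0.4972]  H_jac=[-0.4649 -0.8854]  S=[0.8847]  K=[-0.3649; -0.5293]  nu=[-1.1386]  x^+=[0.2023, 0.1966]  P^+=[0.4616 -0.1105; -0.1105 0.2493]

x_post = [0.2023, 0.1966]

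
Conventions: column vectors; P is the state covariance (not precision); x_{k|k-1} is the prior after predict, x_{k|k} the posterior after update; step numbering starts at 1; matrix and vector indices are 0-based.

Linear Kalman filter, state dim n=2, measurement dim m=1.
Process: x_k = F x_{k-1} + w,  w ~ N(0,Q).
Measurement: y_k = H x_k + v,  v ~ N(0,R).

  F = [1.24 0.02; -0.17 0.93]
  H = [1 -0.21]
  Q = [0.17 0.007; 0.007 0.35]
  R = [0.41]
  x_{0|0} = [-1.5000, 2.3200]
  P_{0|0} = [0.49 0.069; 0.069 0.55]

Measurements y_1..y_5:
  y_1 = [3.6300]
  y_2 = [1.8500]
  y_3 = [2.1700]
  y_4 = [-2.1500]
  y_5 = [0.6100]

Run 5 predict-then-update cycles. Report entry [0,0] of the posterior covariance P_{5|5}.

P_post[0,0] = 0.2939

step 1: x^-=[-1.8136, 2.4126]  P^-=[0.9271 -0.0067; -0.0067 0.8180]  S=[1.3760]  K=[0.6748; -0.1297]  nu=[5.9502]  x^+=[2.2015, 1.6406]  P^+=[0.3005 0.1137; 0.1137 0.7949]
step 2: x^-=[2.7627, 1.1515]  P^-=[0.6381 0.0892; 0.0892 1.0102]  S=[1.0552]  K=[0.5870; -0.1165]  nu=[-0.6709]  x^+=[2.3689, 1.2297]  P^+=[0.2745 0.1614; 0.1614 0.9959]
step 3: x^-=[2.9621, 0.7409]  P^-=[0.6005 0.1532; 0.1532 1.1683]  S=[0.9977]  K=[0.5697; -0.0924]  nu=[-0.6365]  x^+=[2.5995, 0.7997]  P^+=[0.2768 0.2057; 0.2057 1.1597]
step 4: x^-=[3.2393, 0.3018]  P^-=[0.6062 0.2067; 0.2067 1.2960]  S=[0.9865]  K=[0.5705; -0.0663]  nu=[-5.3260]  x^+=[0.2010, 0.6551]  P^+=[0.2851 0.2441; 0.2441 1.2917]
step 5: x^-=[0.2624, 0.5751]  P^-=[0.6211 0.2515; 0.2515 1.3982]  S=[0.9871]  K=[0.5757; -0.0427]  nu=[0.4684]  x^+=[0.5320, 0.5551]  P^+=[0.2939 0.2758; 0.2758 1.3965]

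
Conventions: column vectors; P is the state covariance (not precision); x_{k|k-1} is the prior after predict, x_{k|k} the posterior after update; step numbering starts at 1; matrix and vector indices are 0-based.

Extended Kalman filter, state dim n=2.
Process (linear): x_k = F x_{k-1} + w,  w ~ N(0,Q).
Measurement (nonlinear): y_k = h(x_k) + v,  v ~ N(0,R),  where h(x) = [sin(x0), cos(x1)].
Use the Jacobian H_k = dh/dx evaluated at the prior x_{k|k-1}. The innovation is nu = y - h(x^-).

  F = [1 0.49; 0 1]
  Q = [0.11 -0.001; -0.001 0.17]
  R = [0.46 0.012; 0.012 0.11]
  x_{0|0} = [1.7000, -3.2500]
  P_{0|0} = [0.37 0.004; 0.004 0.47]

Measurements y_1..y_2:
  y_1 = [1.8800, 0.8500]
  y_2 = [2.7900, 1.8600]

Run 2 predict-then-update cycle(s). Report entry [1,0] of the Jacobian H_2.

H_jac[1,0] = 0.0000

step 1: x^-=[0.1075, -3.2500]  P^-=[0.5968 0.2333; 0.2333 0.6400]  H_jac=[0.9942 0.0000; 0.0000 -0.1082]  S=[1.0499 -0.0131; -0.0131 0.1175]  K=[0.5632 -0.1521; 0.2139 -0.5655]  nu=[1.7727, 1.8441]  x^+=[0.8255, -3.9138]  P^+=[0.2588 0.0921; 0.0921 0.5512]
step 2: x^-=[-1.0922, -3.9138]  P^-=[0.5914 0.3612; 0.3612 0.7212]  H_jac=[0.4605 0.0000; 0.0000 -0.6977]  S=[0.5854 -0.1041; -0.1041 0.4611]  K=[0.3834 -0.4601; 0.0939 -1.0702]  nu=[3.6777, 2.5764]  x^+=[-0.8674, -6.3255]  P^+=[0.3710 0.0659; 0.0659 0.1671]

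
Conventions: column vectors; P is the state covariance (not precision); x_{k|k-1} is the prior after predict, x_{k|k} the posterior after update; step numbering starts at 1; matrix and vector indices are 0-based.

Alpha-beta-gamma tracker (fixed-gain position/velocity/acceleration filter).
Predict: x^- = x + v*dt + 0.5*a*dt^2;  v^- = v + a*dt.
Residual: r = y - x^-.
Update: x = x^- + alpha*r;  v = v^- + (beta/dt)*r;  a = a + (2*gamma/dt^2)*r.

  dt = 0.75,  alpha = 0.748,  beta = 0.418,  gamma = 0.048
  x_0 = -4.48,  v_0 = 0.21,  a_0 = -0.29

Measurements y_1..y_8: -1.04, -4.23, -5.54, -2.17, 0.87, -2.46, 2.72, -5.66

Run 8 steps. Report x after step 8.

step 1: x_pred=-4.4041  r=3.3641  x^+=-1.8877  v^+=1.8674  a^+=0.2841
step 2: x_pred=-0.4073  r=-3.8227  x^+=-3.2667  v^+=-0.0500  a^+=-0.3683
step 3: x_pred=-3.4078  r=-2.1322  x^+=-5.0027  v^+=-1.5146  a^+=-0.7322
step 4: x_pred=-6.3446  r=4.1746  x^+=-3.2220  v^+=0.2629  a^+=-0.0197
step 5: x_pred=-3.0304  r=3.9004  x^+=-0.1129  v^+=2.4219  a^+=0.6459
step 6: x_pred=1.8852  r=-4.3452  x^+=-1.3650  v^+=0.4846  a^+=-0.0956
step 7: x_pred=-1.0284  r=3.7484  x^+=1.7754  v^+=2.5020  a^+=0.5441
step 8: x_pred=3.8049  r=-9.4649  x^+=-3.2748  v^+=-2.3650  a^+=-1.0713

x_post = -3.2748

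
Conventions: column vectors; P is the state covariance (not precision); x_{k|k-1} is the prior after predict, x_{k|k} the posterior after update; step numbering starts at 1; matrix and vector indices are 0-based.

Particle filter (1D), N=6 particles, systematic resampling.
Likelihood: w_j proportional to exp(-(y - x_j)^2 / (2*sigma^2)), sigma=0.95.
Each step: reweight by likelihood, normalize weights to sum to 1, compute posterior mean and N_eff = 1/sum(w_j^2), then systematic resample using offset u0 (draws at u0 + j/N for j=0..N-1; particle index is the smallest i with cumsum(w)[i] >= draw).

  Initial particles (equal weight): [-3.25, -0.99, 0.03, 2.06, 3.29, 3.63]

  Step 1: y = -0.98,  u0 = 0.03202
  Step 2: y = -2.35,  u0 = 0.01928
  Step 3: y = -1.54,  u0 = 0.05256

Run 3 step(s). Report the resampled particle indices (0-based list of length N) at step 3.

resampled_idx = [0, 3, 3, 4, 4, 5]

step 1: w=[0.0353, 0.6128, 0.3482, 0.0037, 0.0000, 0.0000]  mean=-0.7032  Neff=2.0079  idx=[0, 1, 1, 1, 2, 2]
step 2: w=[0.3543, 0.1992, 0.1992, 0.1992, 0.0241, 0.0241]  mean=-1.7417  Neff=4.0697  idx=[0, 0, 0, 1, 2, 3]
step 3: w=[0.0632, 0.0632, 0.0632, 0.2701, 0.2701, 0.2701]  mean=-1.4186  Neff=4.3311  idx=[0, 3, 3, 4, 4, 5]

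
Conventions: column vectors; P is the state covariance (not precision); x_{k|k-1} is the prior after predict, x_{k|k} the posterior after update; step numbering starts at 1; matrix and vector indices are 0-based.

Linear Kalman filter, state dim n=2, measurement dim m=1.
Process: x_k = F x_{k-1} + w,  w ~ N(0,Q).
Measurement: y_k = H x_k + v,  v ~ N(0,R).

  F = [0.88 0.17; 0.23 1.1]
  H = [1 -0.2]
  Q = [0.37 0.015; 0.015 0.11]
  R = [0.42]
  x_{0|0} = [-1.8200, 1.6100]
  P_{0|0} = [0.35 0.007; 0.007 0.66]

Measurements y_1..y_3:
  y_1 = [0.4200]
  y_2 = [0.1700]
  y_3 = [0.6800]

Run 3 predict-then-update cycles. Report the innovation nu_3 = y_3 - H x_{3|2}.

step 1: x^-=[-1.3279, 1.3524]  P^-=[0.6622 0.2163; 0.2163 0.9307]  S=[1.0329]  K=[0.5992; 0.0292]  nu=[2.0184]  x^+=[-0.1184, 1.4114]  P^+=[0.2913 0.1982; 0.1982 0.9298]
step 2: x^-=[0.1357, 1.5253]  P^-=[0.6818 0.4475; 0.4475 1.3507]  S=[0.9768]  K=[0.6063; 0.1815]  nu=[0.3393]  x^+=[0.3415, 1.5869]  P^+=[0.3227 0.3400; 0.3400 1.3186]
step 3: x^-=[0.5703, 1.8241]  P^-=[0.7597 0.6692; 0.6692 1.8945]  S=[0.9878]  K=[0.6336; 0.2939]  nu=[0.4746]  x^+=[0.8709, 1.9636]  P^+=[0.3632 0.4853; 0.4853 1.8092]

innov = [0.4746]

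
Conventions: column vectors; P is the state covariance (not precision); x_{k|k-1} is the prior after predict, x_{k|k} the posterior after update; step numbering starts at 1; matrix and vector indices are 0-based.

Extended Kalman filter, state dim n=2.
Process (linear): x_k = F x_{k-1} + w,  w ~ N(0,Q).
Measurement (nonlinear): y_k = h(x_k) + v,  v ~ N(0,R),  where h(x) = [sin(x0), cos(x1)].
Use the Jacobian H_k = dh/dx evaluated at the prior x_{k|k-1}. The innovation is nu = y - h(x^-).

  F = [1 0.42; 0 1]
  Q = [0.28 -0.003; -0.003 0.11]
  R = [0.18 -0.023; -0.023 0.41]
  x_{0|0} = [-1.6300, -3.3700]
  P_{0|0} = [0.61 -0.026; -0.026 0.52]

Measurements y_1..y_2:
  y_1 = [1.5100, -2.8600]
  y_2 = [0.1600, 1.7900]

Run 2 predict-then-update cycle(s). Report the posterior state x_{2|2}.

x_post = [-5.7880, -2.7459]

step 1: x^-=[-3.0454, -3.3700]  P^-=[0.9599 0.1894; 0.1894 0.6300]  H_jac=[-0.9954 0.0000; 0.0000 -0.2264]  S=[1.1310 0.0197; 0.0197 0.4423]  K=[-0.8437 -0.0594; -0.1612 -0.3153]  nu=[1.6060, -1.8860]  x^+=[-4.2884, -3.0342]  P^+=[0.1512 0.0219; 0.0219 0.5546]
step 2: x^-=[-5.5628, -3.0342]  P^-=[0.5474 0.2518; 0.2518 0.6646]  H_jac=[0.7515 0.0000; 0.0000 0.1072]  S=[0.4892 -0.0027; -0.0027 0.4176]  K=[0.8414 0.0701; 0.3878 0.1732]  nu=[-0.4997, 2.7842]  x^+=[-5.7880, -2.7459]  P^+=[0.1994 0.0876; 0.0876 0.5789]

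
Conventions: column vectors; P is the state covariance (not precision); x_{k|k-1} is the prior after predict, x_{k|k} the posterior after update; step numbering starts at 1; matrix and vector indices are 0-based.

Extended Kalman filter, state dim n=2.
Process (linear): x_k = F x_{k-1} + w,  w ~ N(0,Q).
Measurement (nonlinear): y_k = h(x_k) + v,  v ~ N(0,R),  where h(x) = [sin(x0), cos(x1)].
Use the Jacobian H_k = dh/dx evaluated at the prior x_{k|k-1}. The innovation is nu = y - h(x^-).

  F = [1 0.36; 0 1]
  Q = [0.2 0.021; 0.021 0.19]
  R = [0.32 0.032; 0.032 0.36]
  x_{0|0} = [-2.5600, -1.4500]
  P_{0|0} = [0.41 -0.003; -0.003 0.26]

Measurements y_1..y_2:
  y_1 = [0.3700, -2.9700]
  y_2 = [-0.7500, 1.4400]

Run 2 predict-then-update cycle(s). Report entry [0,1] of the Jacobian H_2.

H_jac[0,1] = 0.0000

step 1: x^-=[-3.0820, -1.4500]  P^-=[0.6415 0.1116; 0.1116 0.4500]  H_jac=[-0.9982 0.0000; 0.0000 0.9927]  S=[0.9593 -0.0786; -0.0786 0.8035]  K=[-0.6616 0.0732; -0.0712 0.5490]  nu=[0.4296, -3.0905]  x^+=[-3.5923, -3.1774]  P^+=[0.2097 0.0052; 0.0052 0.1968]
step 2: x^-=[-4.7362, -3.1774]  P^-=[0.4390 0.0971; 0.0971 0.3868]  H_jac=[0.0238 0.0000; 0.0000 -0.0358]  S=[0.3202 0.0319; 0.0319 0.3605]  K=[0.0339 -0.0126; 0.0111 -0.0393]  nu=[-1.7497, 2.4394]  x^+=[-4.8262, -3.2928]  P^+=[0.4386 0.0968; 0.0968 0.3862]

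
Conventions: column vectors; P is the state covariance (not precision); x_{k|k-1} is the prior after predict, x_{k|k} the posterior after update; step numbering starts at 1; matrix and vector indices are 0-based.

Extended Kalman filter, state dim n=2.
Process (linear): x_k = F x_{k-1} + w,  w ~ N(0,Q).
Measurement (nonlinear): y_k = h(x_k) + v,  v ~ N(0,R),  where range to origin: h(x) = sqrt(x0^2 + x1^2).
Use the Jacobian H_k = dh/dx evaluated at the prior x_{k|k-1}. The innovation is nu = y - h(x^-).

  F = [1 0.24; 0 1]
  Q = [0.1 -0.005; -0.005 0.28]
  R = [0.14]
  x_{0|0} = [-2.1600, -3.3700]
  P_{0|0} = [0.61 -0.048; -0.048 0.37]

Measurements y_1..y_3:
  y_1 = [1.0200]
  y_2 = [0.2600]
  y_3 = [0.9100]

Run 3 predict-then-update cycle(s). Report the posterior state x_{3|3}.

x_post = [-0.8486, -0.2690]

step 1: x^-=[-2.9688, -3.3700]  P^-=[0.7083 0.0358; 0.0358 0.6500]  H_jac=[-0.6610 -0.7504]  S=[0.8510]  K=[-0.5817; -0.6010]  nu=[-3.4712]  x^+=[-0.9495, -1.2840]  P^+=[0.4203 -0.2617; -0.2617 0.3427]
step 2: x^-=[-1.2576, -1.2840]  P^-=[0.4144 -0.1845; -0.1845 0.6227]  H_jac=[-0.6997 -0.7144]  S=[0.4763]  K=[-0.3321; -0.6630]  nu=[-1.5373]  x^+=[-0.7470, -0.2648]  P^+=[0.3619 -0.2893; -0.2893 0.4133]
step 3: x^-=[-0.8106, -0.2648]  P^-=[0.3468 -0.1951; -0.1951 0.6933]  H_jac=[-0.9506 -0.3105]  S=[0.4050]  K=[-0.6643; -0.0736]  nu=[0.0573]  x^+=[-0.8486, -0.2690]  P^+=[0.1680 -0.2149; -0.2149 0.6911]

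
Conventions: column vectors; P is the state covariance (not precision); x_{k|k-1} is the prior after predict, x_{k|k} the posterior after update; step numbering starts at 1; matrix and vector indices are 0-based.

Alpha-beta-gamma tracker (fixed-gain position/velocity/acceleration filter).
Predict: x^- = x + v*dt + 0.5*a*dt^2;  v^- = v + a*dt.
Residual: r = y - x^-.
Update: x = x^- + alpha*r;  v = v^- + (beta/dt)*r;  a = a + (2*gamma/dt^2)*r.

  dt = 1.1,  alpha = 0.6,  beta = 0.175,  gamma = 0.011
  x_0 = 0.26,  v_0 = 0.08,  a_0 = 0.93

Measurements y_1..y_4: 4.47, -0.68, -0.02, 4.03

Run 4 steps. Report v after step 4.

step 1: x_pred=0.9107  r=3.5593  x^+=3.0463  v^+=1.6693  a^+=0.9947
step 2: x_pred=5.4842  r=-6.1642  x^+=1.7857  v^+=1.7828  a^+=0.8826
step 3: x_pred=4.2807  r=-4.3007  x^+=1.7003  v^+=2.0695  a^+=0.8044
step 4: x_pred=4.4634  r=-0.4334  x^+=4.2034  v^+=2.8854  a^+=0.7966

v_post = 2.8854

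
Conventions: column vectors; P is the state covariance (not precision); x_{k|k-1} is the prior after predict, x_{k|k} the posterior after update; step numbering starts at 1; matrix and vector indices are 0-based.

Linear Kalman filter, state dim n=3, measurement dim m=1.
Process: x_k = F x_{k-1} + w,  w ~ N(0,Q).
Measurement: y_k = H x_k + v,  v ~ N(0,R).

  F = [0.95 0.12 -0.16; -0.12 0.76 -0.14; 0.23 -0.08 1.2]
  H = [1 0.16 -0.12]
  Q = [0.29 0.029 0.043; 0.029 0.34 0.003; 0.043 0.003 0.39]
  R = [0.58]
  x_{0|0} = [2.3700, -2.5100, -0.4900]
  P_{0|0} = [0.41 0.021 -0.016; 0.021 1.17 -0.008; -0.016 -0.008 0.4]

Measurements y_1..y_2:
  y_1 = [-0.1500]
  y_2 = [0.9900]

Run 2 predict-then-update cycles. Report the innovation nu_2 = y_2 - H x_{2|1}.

step 1: x^-=[2.0287, -2.1234, 0.1579]  P^-=[0.6971 0.1157 0.0246; 0.1157 1.0269 -0.1473; 0.0246 -0.1473 0.9871]  S=[1.3543]  K=[0.5262; 0.2198; -0.0867]  nu=[-1.8200]  x^+=[1.0710, -2.5234, 0.3157]  P^+=[0.3221 -0.0409 0.0864; -0.0409 0.9614 -0.1215; 0.0864 -0.1215 0.9769]
step 2: x^-=[0.6642, -2.0905, 0.8270]  P^-=[0.5886 0.0799 -0.0052; 0.0799 0.9553 -0.3634; -0.0052 -0.3634 1.8925]  S=[1.2611]  K=[0.4774; 0.2191; -0.2303]  nu=[0.7595]  x^+=[1.0268, -1.9241, 0.6521]  P^+=[0.3012 -0.0520 0.1335; -0.0520 0.8948 -0.2998; 0.1335 -0.2998 1.8256]

innov = [0.7595]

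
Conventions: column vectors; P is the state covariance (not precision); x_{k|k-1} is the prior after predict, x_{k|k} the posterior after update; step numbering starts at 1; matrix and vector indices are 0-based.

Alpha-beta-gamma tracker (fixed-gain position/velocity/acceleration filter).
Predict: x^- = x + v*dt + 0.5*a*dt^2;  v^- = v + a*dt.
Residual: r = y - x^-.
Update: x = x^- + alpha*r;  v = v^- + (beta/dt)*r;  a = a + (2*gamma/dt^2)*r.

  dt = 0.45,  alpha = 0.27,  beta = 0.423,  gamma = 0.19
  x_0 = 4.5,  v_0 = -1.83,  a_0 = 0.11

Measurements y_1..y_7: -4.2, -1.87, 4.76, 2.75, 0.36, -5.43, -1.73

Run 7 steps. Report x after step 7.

x_post = 11.2946

step 1: x_pred=3.6876  r=-7.8876  x^+=1.5580  v^+=-9.1949  a^+=-14.6915
step 2: x_pred=-4.0672  r=2.1972  x^+=-3.4740  v^+=-13.7407  a^+=-10.5683
step 3: x_pred=-10.7273  r=15.4873  x^+=-6.5457  v^+=-3.9383  a^+=18.4943
step 4: x_pred=-6.4454  r=9.1954  x^+=-3.9627  v^+=13.0278  a^+=35.7499
step 5: x_pred=5.5195  r=-5.1595  x^+=4.1265  v^+=24.2653  a^+=26.0678
step 6: x_pred=17.6852  r=-23.1152  x^+=11.4441  v^+=14.2675  a^+=-17.3089
step 7: x_pred=16.1120  r=-17.8420  x^+=11.2946  v^+=-10.2929  a^+=-50.7902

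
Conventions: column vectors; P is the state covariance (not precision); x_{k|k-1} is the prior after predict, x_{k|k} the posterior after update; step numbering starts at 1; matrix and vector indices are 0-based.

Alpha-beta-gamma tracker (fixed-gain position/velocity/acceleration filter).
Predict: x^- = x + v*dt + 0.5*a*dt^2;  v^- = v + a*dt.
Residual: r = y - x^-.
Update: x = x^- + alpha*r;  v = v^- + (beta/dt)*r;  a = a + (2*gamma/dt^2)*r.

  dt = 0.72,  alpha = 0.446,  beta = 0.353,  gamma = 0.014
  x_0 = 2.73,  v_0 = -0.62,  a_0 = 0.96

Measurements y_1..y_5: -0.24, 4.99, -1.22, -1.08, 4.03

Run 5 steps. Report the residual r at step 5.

resid = 4.2103

step 1: x_pred=2.5324  r=-2.7724  x^+=1.2959  v^+=-1.2881  a^+=0.8103
step 2: x_pred=0.5785  r=4.4115  x^+=2.5461  v^+=1.4582  a^+=1.0485
step 3: x_pred=3.8677  r=-5.0877  x^+=1.5986  v^+=-0.2813  a^+=0.7737
step 4: x_pred=1.5966  r=-2.6766  x^+=0.4028  v^+=-1.0365  a^+=0.6292
step 5: x_pred=-0.1803  r=4.2103  x^+=1.6975  v^+=1.4807  a^+=0.8566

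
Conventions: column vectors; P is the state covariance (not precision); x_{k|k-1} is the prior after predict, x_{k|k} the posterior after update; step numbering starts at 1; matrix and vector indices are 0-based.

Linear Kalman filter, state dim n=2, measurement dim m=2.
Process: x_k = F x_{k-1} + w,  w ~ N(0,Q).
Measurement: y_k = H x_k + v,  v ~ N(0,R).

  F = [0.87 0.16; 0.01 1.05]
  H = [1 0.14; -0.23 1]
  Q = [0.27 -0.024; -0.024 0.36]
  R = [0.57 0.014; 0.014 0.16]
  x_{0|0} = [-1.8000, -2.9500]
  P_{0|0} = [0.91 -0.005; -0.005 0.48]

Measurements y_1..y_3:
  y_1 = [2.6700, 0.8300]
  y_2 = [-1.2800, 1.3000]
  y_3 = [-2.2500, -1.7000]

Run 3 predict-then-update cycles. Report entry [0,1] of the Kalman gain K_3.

step 1: x^-=[-2.0380, -3.1155]  P^-=[0.9697 0.0600; 0.0600 0.8892]  S=[1.5739 -0.0265; -0.0265 1.0729]  K=[0.6191 -0.1367; 0.1310 0.8192]  nu=[5.1442, 3.4768]  x^+=[0.6717, 0.4063]  P^+=[0.3418 0.0654; 0.0654 0.1479]
step 2: x^-=[0.6494, 0.4334]  P^-=[0.5507 0.0637; 0.0637 0.5245]  S=[1.1488 0.0224; 0.0224 0.6844]  K=[0.4892 -0.1080; 0.1049 0.7416]  nu=[-1.9901, 1.0160]  x^+=[-0.4340, 0.9781]  P^+=[0.2701 0.0517; 0.0517 0.1320]
step 3: x^-=[-0.2211, 1.0226]  P^-=[0.4922 0.0478; 0.0478 0.5067]  S=[1.0855 0.0180; 0.0180 0.6707]  K=[0.4614 -0.1099; 0.0972 0.7364]  nu=[-2.1721, -2.7735]  x^+=[-0.9186, -1.2309]  P^+=[0.2548 0.0475; 0.0475 0.1301]

K[0,1] = -0.1099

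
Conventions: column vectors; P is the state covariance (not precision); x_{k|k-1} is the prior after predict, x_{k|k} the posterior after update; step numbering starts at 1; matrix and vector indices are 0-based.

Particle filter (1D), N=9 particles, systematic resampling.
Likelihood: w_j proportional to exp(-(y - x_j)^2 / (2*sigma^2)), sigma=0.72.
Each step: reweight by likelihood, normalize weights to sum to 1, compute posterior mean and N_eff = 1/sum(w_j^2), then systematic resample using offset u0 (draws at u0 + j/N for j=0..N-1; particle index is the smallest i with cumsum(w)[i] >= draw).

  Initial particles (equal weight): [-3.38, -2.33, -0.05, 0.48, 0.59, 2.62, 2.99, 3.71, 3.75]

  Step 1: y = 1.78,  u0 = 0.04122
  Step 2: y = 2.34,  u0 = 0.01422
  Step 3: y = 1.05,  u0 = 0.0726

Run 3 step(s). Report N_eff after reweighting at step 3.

step 1: w=[0.0000, 0.0000, 0.0306, 0.1517, 0.1975, 0.3920, 0.1886, 0.0213, 0.0183]  mean=1.9264  Neff=3.9534  idx=[3, 3, 4, 4, 5, 5, 5, 6, 6]
step 2: w=[0.0083, 0.0083, 0.0122, 0.0122, 0.2162, 0.2162, 0.2162, 0.1552, 0.1552]  mean=2.6500  Neff=5.2943  idx=[1, 4, 4, 5, 5, 6, 6, 7, 8]
step 3: w=[0.5452, 0.0692, 0.0692, 0.0692, 0.0692, 0.0692, 0.0692, 0.0198, 0.0198]  mean=1.4679  Neff=3.0603  idx=[0, 0, 0, 0, 0, 2, 3, 5, 7]

N_eff = 3.0603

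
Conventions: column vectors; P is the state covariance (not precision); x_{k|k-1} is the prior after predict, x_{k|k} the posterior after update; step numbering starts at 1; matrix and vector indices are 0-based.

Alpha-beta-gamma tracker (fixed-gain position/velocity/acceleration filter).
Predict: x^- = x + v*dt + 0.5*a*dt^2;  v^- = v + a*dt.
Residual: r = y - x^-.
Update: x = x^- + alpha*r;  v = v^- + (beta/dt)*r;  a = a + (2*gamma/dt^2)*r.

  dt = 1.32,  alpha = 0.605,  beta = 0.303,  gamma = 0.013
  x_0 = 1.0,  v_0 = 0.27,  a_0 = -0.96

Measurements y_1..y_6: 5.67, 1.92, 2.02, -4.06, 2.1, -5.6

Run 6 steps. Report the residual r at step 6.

resid = 0.1994

step 1: x_pred=0.5200  r=5.1500  x^+=3.6358  v^+=0.1849  a^+=-0.8832
step 2: x_pred=3.1105  r=-1.1905  x^+=2.3902  v^+=-1.2541  a^+=-0.9009
step 3: x_pred=-0.0500  r=2.0700  x^+=1.2023  v^+=-1.9681  a^+=-0.8700
step 4: x_pred=-2.1536  r=-1.9064  x^+=-3.3070  v^+=-3.5542  a^+=-0.8985
step 5: x_pred=-8.7812  r=10.8812  x^+=-2.1981  v^+=-2.2424  a^+=-0.7361
step 6: x_pred=-5.7994  r=0.1994  x^+=-5.6788  v^+=-3.1683  a^+=-0.7331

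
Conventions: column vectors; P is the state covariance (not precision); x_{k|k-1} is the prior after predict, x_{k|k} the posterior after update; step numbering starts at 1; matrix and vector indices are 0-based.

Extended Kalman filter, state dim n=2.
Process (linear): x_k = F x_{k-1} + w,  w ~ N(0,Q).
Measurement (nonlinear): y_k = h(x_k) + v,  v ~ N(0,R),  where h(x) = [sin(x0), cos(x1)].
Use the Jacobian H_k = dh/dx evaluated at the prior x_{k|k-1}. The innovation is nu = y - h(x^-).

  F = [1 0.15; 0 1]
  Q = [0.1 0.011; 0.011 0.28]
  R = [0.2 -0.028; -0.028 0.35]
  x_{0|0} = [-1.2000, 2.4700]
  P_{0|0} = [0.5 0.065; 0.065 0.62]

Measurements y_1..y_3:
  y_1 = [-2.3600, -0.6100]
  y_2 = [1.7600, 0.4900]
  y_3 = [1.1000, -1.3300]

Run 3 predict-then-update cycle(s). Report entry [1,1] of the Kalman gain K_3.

K[1,1] = -0.6382

step 1: x^-=[-0.8295, 2.4700]  P^-=[0.6335 0.1690; 0.1690 0.9000]  H_jac=[0.6752 0.0000; 0.0000 -0.6222]  S=[0.4888 -0.0990; -0.0990 0.6985]  K=[0.8695 -0.0273; 0.0732 -0.7914]  nu=[-1.6224, 0.1728]  x^+=[-2.2449, 2.2145]  P^+=[0.2587 0.0545; 0.0545 0.4485]
step 2: x^-=[-1.9127, 2.2145]  P^-=[0.3851 0.1328; 0.1328 0.7285]  H_jac=[-0.3353 0.0000; 0.0000 -0.7999]  S=[0.2433 0.0076; 0.0076 0.8160]  K=[-0.5268 -0.1252; -0.1607 -0.7125]  nu=[2.7021, 1.0902]  x^+=[-3.4727, 1.0036]  P^+=[0.3038 0.0363; 0.0363 0.3062]
step 3: x^-=[-3.3222, 1.0036]  P^-=[0.4216 0.0933; 0.0933 0.5862]  H_jac=[-0.9837 0.0000; 0.0000 -0.8434]  S=[0.6080 0.0494; 0.0494 0.7669]  K=[-0.6773 -0.0590; -0.0991 -0.6382]  nu=[0.9204, -1.8673]  x^+=[-3.8355, 2.1041]  P^+=[0.1360 0.0020; 0.0020 0.2616]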